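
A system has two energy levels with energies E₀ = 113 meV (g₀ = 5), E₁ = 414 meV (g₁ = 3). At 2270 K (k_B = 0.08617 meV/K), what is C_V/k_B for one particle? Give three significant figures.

0.239

k_BT = 0.08617 × 2270 K = 195.61 meV.
Eᵢ/kT = 0.57768, 2.1165.
Z = Σ gᵢe^(−Eᵢ/kT) = 5·e^(−0.57768) + 3·e^(−2.1165) = 2.8060 + 0.36136 = 3.1674.
⟨E⟩ = 147.34 meV, ⟨E²⟩ = 30866 meV².
C_V/k_B = (⟨E²⟩ − ⟨E⟩²)/(kT)² = (30866 − 21709)/38263 = 0.239.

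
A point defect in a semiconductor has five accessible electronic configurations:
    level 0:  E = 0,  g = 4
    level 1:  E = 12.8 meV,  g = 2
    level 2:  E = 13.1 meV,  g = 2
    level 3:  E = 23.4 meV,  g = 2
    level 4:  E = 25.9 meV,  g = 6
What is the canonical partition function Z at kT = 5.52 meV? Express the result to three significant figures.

Z = 4.47

Eᵢ/kT = 0, 2.3188, 2.3732, 4.2391, 4.6920.
Z = Σ gᵢe^(−Eᵢ/kT) = 4·e^(−0) + 2·e^(−2.3188) + 2·e^(−2.3732) + 2·e^(−4.2391) + 6·e^(−4.6920) = 4.0000 + 0.19678 + 0.18636 + 0.028841 + 0.055010 = 4.4670.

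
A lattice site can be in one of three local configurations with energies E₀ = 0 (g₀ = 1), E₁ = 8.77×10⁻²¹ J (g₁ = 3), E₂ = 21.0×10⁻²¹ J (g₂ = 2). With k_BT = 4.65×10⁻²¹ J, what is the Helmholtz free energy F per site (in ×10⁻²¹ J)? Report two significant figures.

Eᵢ/kT = 0, 1.886, 4.516.
Z = Σ gᵢe^(−Eᵢ/kT) = 1·e^(−0) + 3·e^(−1.886) + 2·e^(−4.516) = 1.000 + 0.4550 + 0.02187 = 1.477.
F = −kT ln Z = −4.65 × ln(1.477) = −4.65 × 0.3900 = -1.8 ×10⁻²¹ J.

-1.8 ×10⁻²¹ J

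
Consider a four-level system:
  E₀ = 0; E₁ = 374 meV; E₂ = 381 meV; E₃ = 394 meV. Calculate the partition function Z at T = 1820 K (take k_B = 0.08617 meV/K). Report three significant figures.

Z = 1.26

k_BT = 0.08617 × 1820 K = 156.83 meV.
Eᵢ/kT = 0, 2.3847, 2.4294, 2.5123.
Z = Σ e^(−Eᵢ/kT) = e^(−0) + e^(−2.3847) + e^(−2.4294) + e^(−2.5123) = 1.0000 + 0.092117 + 0.088090 + 0.081082 = 1.2613.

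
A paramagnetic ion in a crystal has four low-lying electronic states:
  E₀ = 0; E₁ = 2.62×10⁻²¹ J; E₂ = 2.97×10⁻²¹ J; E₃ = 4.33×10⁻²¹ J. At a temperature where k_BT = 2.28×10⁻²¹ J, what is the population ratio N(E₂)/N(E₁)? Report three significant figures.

n₂/n₁ = exp[−(E₂−E₁)/kT] = exp(−(0.35 ×10⁻²¹ J)/(2.28 ×10⁻²¹ J)) = exp(-0.15351) = 0.858.

0.858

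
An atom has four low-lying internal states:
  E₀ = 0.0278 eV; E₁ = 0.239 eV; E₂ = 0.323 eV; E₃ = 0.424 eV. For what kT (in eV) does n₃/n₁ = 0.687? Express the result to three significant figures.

0.493 eV

n₃/n₁ = exp[−(E₃−E₁)/kT] = 0.687.
⇒ (E₃−E₁)/kT = ln(1/0.687) = ln(1.4556) = 0.37542.
kT = 0.185 eV / 0.37542 = 0.493 eV.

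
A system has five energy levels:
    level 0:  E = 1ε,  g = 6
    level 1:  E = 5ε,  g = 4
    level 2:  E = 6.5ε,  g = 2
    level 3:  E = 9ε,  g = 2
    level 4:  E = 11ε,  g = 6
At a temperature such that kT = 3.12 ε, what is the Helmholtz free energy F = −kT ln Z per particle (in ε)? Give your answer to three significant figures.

Eᵢ/kT = 0.32051, 1.6026, 2.0833, 2.8846, 3.5256.
Z = Σ gᵢe^(−Eᵢ/kT) = 6·e^(−0.32051) + 4·e^(−1.6026) + 2·e^(−2.0833) + 2·e^(−2.8846) + 6·e^(−3.5256) = 4.3547 + 0.80549 + 0.24904 + 0.11175 + 0.17660 = 5.6976.
F = −kT ln Z = −3.12 × ln(5.6976) = −3.12 × 1.7400 = -5.43 ε.

-5.43 ε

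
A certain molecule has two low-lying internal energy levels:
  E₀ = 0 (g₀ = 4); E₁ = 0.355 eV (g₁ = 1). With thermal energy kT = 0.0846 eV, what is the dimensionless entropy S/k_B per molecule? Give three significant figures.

Eᵢ/kT = 0, 4.1962.
Z = Σ gᵢe^(−Eᵢ/kT) = 4·e^(−0) + 1·e^(−4.1962) = 4.0000 + 0.015053 = 4.0151.
⟨E⟩ = Σ EᵢPᵢ = 0.0013309 eV.
S/k_B = ln Z + ⟨E⟩/kT = ln(4.0151) + 0.0013309/0.0846 = 1.3901 + 0.015732 = 1.41.

1.41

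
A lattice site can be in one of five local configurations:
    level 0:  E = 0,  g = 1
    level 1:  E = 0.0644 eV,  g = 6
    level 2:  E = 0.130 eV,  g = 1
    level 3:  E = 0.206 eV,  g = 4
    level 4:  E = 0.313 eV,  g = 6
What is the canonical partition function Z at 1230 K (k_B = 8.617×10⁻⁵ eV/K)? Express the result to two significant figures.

k_BT = 8.617×10⁻⁵ × 1230 K = 0.1060 eV.
Eᵢ/kT = 0, 0.6075, 1.226, 1.943, 2.953.
Z = Σ gᵢe^(−Eᵢ/kT) = 1·e^(−0) + 6·e^(−0.6075) + 1·e^(−1.226) + 4·e^(−1.943) + 6·e^(−2.953) = 1.000 + 3.268 + 0.2935 + 0.5731 + 0.3131 = 5.448.

Z = 5.4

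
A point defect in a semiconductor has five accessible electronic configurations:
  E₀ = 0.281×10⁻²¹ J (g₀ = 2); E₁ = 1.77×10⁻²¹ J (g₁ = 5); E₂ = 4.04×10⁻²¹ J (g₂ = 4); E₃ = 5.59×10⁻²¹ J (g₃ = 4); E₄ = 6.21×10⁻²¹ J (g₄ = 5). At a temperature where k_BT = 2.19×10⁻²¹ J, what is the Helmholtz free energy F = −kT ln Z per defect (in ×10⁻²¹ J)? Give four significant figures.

-3.621 ×10⁻²¹ J

Eᵢ/kT = 0.128311, 0.808219, 1.84475, 2.55251, 2.83562.
Z = Σ gᵢe^(−Eᵢ/kT) = 2·e^(−0.128311) + 5·e^(−0.808219) + 4·e^(−1.84475) + 4·e^(−2.55251) + 5·e^(−2.83562) = 1.75916 + 2.22826 + 0.632259 + 0.311544 + 0.293411 = 5.22463.
F = −kT ln Z = −2.19 × ln(5.22463) = −2.19 × 1.65338 = -3.621 ×10⁻²¹ J.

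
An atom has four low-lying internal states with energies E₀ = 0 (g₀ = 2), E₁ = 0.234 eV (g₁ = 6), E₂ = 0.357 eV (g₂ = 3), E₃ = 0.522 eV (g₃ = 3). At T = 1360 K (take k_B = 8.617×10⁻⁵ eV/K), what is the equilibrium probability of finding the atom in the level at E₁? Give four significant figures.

k_BT = 8.617×10⁻⁵ × 1360 K = 0.117191 eV.
Eᵢ/kT = 0, 1.99674, 3.04631, 4.45427.
Z = Σ gᵢe^(−Eᵢ/kT) = 2·e^(−0) + 6·e^(−1.99674) + 3·e^(−3.04631) + 3·e^(−4.45427) = 2.00000 + 0.814663 + 0.142602 + 0.0348864 = 2.99215.
P₁ = g₁ e^(−E₁/kT) / Z = 0.814663/2.99215 = 0.2723.

0.2723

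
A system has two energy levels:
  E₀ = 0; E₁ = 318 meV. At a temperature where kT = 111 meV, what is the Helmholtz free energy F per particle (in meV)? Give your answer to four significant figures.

-6.152 meV

Eᵢ/kT = 0, 2.86486.
Z = Σ e^(−Eᵢ/kT) = e^(−0) + e^(−2.86486) = 1.00000 + 0.0569911 = 1.05699.
F = −kT ln Z = −111 × ln(1.05699) = −111 × 0.0554252 = -6.152 meV.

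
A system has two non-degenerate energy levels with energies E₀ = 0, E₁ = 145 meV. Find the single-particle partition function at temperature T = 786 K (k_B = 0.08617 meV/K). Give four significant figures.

k_BT = 0.08617 × 786 K = 67.7296 meV.
Eᵢ/kT = 0, 2.14087.
Z = Σ e^(−Eᵢ/kT) = e^(−0) + e^(−2.14087) = 1.00000 + 0.117553 = 1.11755.

Z = 1.118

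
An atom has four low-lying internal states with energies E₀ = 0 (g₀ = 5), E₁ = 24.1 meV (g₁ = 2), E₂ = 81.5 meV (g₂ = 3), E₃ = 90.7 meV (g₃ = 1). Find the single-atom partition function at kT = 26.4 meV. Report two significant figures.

Z = 6.0

Eᵢ/kT = 0, 0.9129, 3.087, 3.436.
Z = Σ gᵢe^(−Eᵢ/kT) = 5·e^(−0) + 2·e^(−0.9129) + 3·e^(−3.087) + 1·e^(−3.436) = 5.000 + 0.8027 + 0.1369 + 0.03219 = 5.972.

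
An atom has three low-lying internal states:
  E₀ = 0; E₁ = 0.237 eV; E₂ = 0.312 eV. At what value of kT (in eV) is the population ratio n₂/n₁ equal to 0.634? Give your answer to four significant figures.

n₂/n₁ = exp[−(E₂−E₁)/kT] = 0.634.
⇒ (E₂−E₁)/kT = ln(1/0.634) = ln(1.57729) = 0.455708.
kT = 0.075 eV / 0.455708 = 0.1646 eV.

0.1646 eV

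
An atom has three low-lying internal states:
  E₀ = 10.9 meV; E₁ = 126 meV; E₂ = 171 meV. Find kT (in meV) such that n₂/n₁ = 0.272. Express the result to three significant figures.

n₂/n₁ = exp[−(E₂−E₁)/kT] = 0.272.
⇒ (E₂−E₁)/kT = ln(1/0.272) = ln(3.6765) = 1.3020.
kT = 45 meV / 1.3020 = 34.6 meV.

34.6 meV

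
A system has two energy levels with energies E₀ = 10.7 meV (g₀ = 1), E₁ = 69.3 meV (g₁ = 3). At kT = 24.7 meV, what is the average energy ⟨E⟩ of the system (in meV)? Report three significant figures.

Eᵢ/kT = 0.43320, 2.8057.
Z = Σ gᵢe^(−Eᵢ/kT) = 1·e^(−0.43320) + 3·e^(−2.8057) = 0.64843 + 0.18139 = 0.82982.
⟨E⟩ = Σ Eᵢ gᵢe^(−Eᵢ/kT) / Z = (10.7·0.64843 + 69.3·0.18139) / 0.82982 = 23.5 meV.

23.5 meV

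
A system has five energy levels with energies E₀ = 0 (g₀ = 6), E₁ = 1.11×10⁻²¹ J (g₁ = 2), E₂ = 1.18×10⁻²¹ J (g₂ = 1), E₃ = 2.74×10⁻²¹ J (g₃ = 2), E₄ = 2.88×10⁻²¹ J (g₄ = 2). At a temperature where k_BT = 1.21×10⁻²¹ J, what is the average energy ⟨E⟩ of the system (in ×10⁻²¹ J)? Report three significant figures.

Eᵢ/kT = 0, 0.91736, 0.97521, 2.2645, 2.3802.
Z = Σ gᵢe^(−Eᵢ/kT) = 6·e^(−0) + 2·e^(−0.91736) + 1·e^(−0.97521) + 2·e^(−2.2645) + 2·e^(−2.3802) = 6.0000 + 0.79915 + 0.37711 + 0.20776 + 0.18506 = 7.5691.
⟨E⟩ = Σ Eᵢ gᵢe^(−Eᵢ/kT) / Z = (0·6.0000 + 1.11·0.79915 + 1.18·0.37711 + 2.74·0.20776 + 2.88·0.18506) / 7.5691 = 0.322 ×10⁻²¹ J.

0.322 ×10⁻²¹ J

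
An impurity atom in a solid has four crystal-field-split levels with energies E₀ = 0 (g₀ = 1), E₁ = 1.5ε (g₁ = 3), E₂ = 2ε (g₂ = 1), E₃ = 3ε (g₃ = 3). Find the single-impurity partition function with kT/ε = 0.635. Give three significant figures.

Z = 1.35

Eᵢ/kT = 0, 2.3622, 3.1496, 4.7244.
Z = Σ gᵢe^(−Eᵢ/kT) = 1·e^(−0) + 3·e^(−2.3622) + 1·e^(−3.1496) + 3·e^(−4.7244) = 1.0000 + 0.28264 + 0.042869 + 0.026628 = 1.3521.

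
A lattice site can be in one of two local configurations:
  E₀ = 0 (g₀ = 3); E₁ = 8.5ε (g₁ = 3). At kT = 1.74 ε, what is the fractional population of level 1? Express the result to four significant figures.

Eᵢ/kT = 0, 4.88506.
Z = Σ gᵢe^(−Eᵢ/kT) = 3·e^(−0) + 3·e^(−4.88506) = 3.00000 + 0.0226760 = 3.02268.
P₁ = g₁ e^(−E₁/kT) / Z = 0.0226760/3.02268 = 0.007502.

0.007502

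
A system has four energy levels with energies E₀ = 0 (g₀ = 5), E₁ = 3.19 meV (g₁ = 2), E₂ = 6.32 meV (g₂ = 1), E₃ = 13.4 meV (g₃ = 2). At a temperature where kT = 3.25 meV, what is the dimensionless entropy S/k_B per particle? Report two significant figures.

2.0

Eᵢ/kT = 0, 0.9815, 1.945, 4.123.
Z = Σ gᵢe^(−Eᵢ/kT) = 5·e^(−0) + 2·e^(−0.9815) + 1·e^(−1.945) + 2·e^(−4.123) = 5.000 + 0.7495 + 0.1430 + 0.03239 = 5.925.
⟨E⟩ = Σ EᵢPᵢ = 0.6293 meV.
S/k_B = ln Z + ⟨E⟩/kT = ln(5.925) + 0.6293/3.25 = 1.779 + 0.1936 = 2.0.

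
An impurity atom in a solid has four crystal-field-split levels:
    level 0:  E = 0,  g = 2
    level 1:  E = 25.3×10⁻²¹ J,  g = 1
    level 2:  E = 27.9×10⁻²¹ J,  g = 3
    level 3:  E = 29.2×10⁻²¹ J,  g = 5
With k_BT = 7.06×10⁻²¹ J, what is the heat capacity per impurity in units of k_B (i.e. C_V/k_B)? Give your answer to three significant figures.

Eᵢ/kT = 0, 3.5836, 3.9518, 4.1360.
Z = Σ gᵢe^(−Eᵢ/kT) = 2·e^(−0) + 1·e^(−3.5836) + 3·e^(−3.9518) + 5·e^(−4.1360) = 2.0000 + 0.027776 + 0.057660 + 0.079933 = 2.1654.
⟨E⟩ = 2.1453, ⟨E²⟩ = 60.412.
C_V/k_B = (⟨E²⟩ − ⟨E⟩²)/(kT)² = (60.412 − 4.6023)/49.844 = 1.12.

1.12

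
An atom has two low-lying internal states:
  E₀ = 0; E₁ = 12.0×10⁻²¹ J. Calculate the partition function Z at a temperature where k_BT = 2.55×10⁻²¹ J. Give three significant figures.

Eᵢ/kT = 0, 4.7059.
Z = Σ e^(−Eᵢ/kT) = e^(−0) + e^(−4.7059) = 1.0000 + 0.0090418 = 1.0090.

Z = 1.01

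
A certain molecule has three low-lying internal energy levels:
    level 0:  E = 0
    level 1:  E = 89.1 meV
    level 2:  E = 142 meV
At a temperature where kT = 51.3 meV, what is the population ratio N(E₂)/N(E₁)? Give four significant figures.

0.3566

n₂/n₁ = exp[−(E₂−E₁)/kT] = exp(−(52.9 meV)/(51.3 meV)) = exp(-1.03119) = 0.3566.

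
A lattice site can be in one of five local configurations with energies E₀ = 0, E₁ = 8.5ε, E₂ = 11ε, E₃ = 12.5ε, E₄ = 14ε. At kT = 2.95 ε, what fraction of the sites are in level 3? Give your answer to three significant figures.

0.0131

Eᵢ/kT = 0, 2.8814, 3.7288, 4.2373, 4.7458.
Z = Σ e^(−Eᵢ/kT) = e^(−0) + e^(−2.8814) + e^(−3.7288) + e^(−4.2373) + e^(−4.7458) = 1.0000 + 0.056056 + 0.024022 + 0.014447 + 0.0086881 = 1.1032.
P₃ = e^(−E₃/kT) / Z = 0.014447/1.1032 = 0.0131.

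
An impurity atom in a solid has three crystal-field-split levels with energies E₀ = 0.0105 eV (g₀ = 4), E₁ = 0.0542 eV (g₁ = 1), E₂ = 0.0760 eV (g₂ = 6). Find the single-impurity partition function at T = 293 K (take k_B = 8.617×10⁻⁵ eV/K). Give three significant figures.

Z = 3.05

k_BT = 8.617×10⁻⁵ × 293 K = 0.025248 eV.
Eᵢ/kT = 0.41587, 2.1467, 3.0101.
Z = Σ gᵢe^(−Eᵢ/kT) = 4·e^(−0.41587) + 1·e^(−2.1467) + 6·e^(−3.0101) = 2.6391 + 0.11687 + 0.29572 = 3.0517.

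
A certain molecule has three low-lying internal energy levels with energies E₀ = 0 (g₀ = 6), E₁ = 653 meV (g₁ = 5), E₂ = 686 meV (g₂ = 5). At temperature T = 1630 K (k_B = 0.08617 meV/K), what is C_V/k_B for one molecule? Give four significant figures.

k_BT = 0.08617 × 1630 K = 140.457 meV.
Eᵢ/kT = 0, 4.64911, 4.88406.
Z = Σ gᵢe^(−Eᵢ/kT) = 6·e^(−0) + 5·e^(−4.64911) + 5·e^(−4.88406) = 6.00000 + 0.0478506 + 0.0378312 = 6.08568.
⟨E⟩ = 9.39889 meV, ⟨E²⟩ = 6278.20 meV².
C_V/k_B = (⟨E²⟩ − ⟨E⟩²)/(kT)² = (6278.20 − 88.3391)/19728.2 = 0.3138.

0.3138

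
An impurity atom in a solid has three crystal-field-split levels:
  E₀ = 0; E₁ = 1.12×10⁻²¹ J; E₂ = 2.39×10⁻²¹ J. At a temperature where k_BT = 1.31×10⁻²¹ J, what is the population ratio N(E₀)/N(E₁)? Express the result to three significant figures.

n₀/n₁ = exp[−(E₀−E₁)/kT] = exp(−(-1.12 ×10⁻²¹ J)/(1.31 ×10⁻²¹ J)) = exp(0.85496) = 2.35.

2.35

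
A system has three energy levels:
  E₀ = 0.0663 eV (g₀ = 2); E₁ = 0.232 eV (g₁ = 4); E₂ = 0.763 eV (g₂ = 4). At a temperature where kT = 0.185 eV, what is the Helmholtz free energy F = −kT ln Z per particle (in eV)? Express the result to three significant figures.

Eᵢ/kT = 0.35838, 1.2541, 4.1243.
Z = Σ gᵢe^(−Eᵢ/kT) = 2·e^(−0.35838) + 4·e^(−1.2541) + 4·e^(−4.1243) = 1.3976 + 1.1413 + 0.064699 = 2.6036.
F = −kT ln Z = −0.185 × ln(2.6036) = −0.185 × 0.95690 = -0.177 eV.

-0.177 eV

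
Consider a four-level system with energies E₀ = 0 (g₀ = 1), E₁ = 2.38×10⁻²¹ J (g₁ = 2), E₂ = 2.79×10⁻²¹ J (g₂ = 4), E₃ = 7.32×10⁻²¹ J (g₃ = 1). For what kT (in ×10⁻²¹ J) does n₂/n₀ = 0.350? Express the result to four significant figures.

1.145 ×10⁻²¹ J

n₂/n₀ = (g₂/g₀) exp[−(E₂−E₀)/kT] = 0.350.
⇒ (E₂−E₀)/kT = ln((4/1)/0.350) = ln(11.4286) = 2.43612.
kT = 2.79 ×10⁻²¹ J / 2.43612 = 1.145 ×10⁻²¹ J.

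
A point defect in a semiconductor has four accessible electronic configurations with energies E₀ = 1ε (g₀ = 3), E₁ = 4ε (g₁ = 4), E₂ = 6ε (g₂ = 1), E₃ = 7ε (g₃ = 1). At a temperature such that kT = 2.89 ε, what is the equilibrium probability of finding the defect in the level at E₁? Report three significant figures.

Eᵢ/kT = 0.34602, 1.3841, 2.0761, 2.4221.
Z = Σ gᵢe^(−Eᵢ/kT) = 3·e^(−0.34602) + 4·e^(−1.3841) + 1·e^(−2.0761) + 1·e^(−2.4221) = 2.1225 + 1.0022 + 0.12542 + 0.088735 = 3.3389.
P₁ = g₁ e^(−E₁/kT) / Z = 1.0022/3.3389 = 0.300.

0.300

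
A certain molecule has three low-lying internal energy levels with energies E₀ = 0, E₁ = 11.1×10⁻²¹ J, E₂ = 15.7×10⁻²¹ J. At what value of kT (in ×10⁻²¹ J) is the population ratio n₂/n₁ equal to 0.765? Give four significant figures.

17.17 ×10⁻²¹ J

n₂/n₁ = exp[−(E₂−E₁)/kT] = 0.765.
⇒ (E₂−E₁)/kT = ln(1/0.765) = ln(1.30719) = 0.267880.
kT = 4.6 ×10⁻²¹ J / 0.267880 = 17.17 ×10⁻²¹ J.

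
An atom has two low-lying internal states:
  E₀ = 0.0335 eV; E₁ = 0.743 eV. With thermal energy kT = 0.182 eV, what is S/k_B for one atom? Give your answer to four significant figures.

Eᵢ/kT = 0.184066, 4.08242.
Z = Σ e^(−Eᵢ/kT) = e^(−0.184066) + e^(−4.08242) = 0.831881 + 0.0168666 = 0.848748.
⟨E⟩ = Σ EᵢPᵢ = 0.0475994 eV.
S/k_B = ln Z + ⟨E⟩/kT = ln(0.848748) + 0.0475994/0.182 = -0.163993 + 0.261535 = 0.09754.

0.09754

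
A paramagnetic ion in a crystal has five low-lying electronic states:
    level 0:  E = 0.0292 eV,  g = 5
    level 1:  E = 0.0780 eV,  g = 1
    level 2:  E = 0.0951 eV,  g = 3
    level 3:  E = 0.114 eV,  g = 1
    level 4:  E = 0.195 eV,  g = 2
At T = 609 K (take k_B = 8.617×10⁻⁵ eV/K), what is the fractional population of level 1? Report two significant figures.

0.060

k_BT = 8.617×10⁻⁵ × 609 K = 0.05248 eV.
Eᵢ/kT = 0.5564, 1.486, 1.812, 2.172, 3.716.
Z = Σ gᵢe^(−Eᵢ/kT) = 5·e^(−0.5564) + 1·e^(−1.486) + 3·e^(−1.812) + 1·e^(−2.172) + 2·e^(−3.716) = 2.866 + 0.2263 + 0.4900 + 0.1139 + 0.04866 = 3.745.
P₁ = g₁ e^(−E₁/kT) / Z = 0.2263/3.745 = 0.060.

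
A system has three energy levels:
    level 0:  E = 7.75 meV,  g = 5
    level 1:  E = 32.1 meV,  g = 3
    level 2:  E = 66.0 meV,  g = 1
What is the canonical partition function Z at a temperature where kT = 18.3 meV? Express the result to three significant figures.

Z = 3.82

Eᵢ/kT = 0.42350, 1.7541, 3.6066.
Z = Σ gᵢe^(−Eᵢ/kT) = 5·e^(−0.42350) + 3·e^(−1.7541) + 1·e^(−3.6066) = 3.2738 + 0.51919 + 0.027144 = 3.8201.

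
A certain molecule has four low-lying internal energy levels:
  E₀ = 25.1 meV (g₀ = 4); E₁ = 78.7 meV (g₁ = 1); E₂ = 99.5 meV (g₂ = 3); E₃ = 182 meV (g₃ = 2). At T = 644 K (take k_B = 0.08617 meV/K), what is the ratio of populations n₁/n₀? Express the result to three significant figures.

0.0952

k_BT = 0.08617 × 644 K = 55.493 meV.
n₁/n₀ = (g₁/g₀) exp[−(E₁−E₀)/kT] = (1/4) × exp(−(53.6 meV)/(55.493 meV)) = (1/4) × exp(-0.96589) = 0.0952.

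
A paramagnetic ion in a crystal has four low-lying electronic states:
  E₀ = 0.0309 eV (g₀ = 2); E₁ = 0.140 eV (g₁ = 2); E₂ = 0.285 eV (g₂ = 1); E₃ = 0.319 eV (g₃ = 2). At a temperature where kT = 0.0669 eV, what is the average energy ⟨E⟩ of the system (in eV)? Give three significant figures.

0.0539 eV

Eᵢ/kT = 0.46188, 2.0927, 4.2601, 4.7683.
Z = Σ gᵢe^(−Eᵢ/kT) = 2·e^(−0.46188) + 2·e^(−2.0927) + 1·e^(−4.2601) + 2·e^(−4.7683) = 1.2602 + 0.24671 + 0.014121 + 0.016990 = 1.5380.
⟨E⟩ = Σ Eᵢ gᵢe^(−Eᵢ/kT) / Z = (0.0309·1.2602 + 0.140·0.24671 + 0.285·0.014121 + 0.319·0.016990) / 1.5380 = 0.0539 eV.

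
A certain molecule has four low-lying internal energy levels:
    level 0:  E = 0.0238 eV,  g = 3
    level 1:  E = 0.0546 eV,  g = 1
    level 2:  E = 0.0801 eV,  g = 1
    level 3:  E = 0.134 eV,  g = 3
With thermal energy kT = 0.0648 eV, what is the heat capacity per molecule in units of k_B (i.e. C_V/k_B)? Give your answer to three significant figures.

0.325

Eᵢ/kT = 0.36728, 0.84259, 1.2361, 2.0679.
Z = Σ gᵢe^(−Eᵢ/kT) = 3·e^(−0.36728) + 1·e^(−0.84259) + 1·e^(−1.2361) + 3·e^(−2.0679) = 2.0778 + 0.43059 + 0.29052 + 0.37935 = 3.1783.
⟨E⟩ = 0.046272 eV, ⟨E²⟩ = 0.0035038 eV².
C_V/k_B = (⟨E²⟩ − ⟨E⟩²)/(kT)² = (0.0035038 − 0.0021411)/0.0041990 = 0.325.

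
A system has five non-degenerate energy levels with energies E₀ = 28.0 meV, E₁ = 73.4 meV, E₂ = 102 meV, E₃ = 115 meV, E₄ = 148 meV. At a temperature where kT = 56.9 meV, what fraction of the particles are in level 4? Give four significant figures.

Eᵢ/kT = 0.492091, 1.28998, 1.79262, 2.02109, 2.60105.
Z = Σ e^(−Eᵢ/kT) = e^(−0.492091) + e^(−1.28998) + e^(−1.79262) + e^(−2.02109) + e^(−2.60105) = 0.611347 + 0.275276 + 0.166523 + 0.132511 + 0.0741956 = 1.25985.
P₄ = e^(−E₄/kT) / Z = 0.0741956/1.25985 = 0.05889.

0.05889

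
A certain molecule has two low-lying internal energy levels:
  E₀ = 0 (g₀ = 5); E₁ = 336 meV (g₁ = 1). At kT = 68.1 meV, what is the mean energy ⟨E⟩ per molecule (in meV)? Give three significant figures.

Eᵢ/kT = 0, 4.9339.
Z = Σ gᵢe^(−Eᵢ/kT) = 5·e^(−0) + 1·e^(−4.9339) = 5.0000 + 0.0071984 = 5.0072.
⟨E⟩ = Σ Eᵢ gᵢe^(−Eᵢ/kT) / Z = (0·5.0000 + 336·0.0071984) / 5.0072 = 0.483 meV.

0.483 meV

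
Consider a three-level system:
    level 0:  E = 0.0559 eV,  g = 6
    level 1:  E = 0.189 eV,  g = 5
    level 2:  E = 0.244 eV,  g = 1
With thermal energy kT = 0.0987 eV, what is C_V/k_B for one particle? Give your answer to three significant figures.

Eᵢ/kT = 0.56636, 1.9149, 2.4721.
Z = Σ gᵢe^(−Eᵢ/kT) = 6·e^(−0.56636) + 5·e^(−1.9149) + 1·e^(−2.4721) = 3.4055 + 0.73678 + 0.084407 = 4.2267.
⟨E⟩ = 0.082858 eV, ⟨E²⟩ = 0.0099334 eV².
C_V/k_B = (⟨E²⟩ − ⟨E⟩²)/(kT)² = (0.0099334 − 0.0068654)/0.0097417 = 0.315.

0.315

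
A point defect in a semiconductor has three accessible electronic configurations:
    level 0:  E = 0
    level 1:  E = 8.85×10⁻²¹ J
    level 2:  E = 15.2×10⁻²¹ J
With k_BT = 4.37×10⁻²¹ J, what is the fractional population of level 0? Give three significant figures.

0.860

Eᵢ/kT = 0, 2.0252, 3.4783.
Z = Σ e^(−Eᵢ/kT) = e^(−0) + e^(−2.0252) + e^(−3.4783) = 1.0000 + 0.13197 + 0.030860 = 1.1628.
P₀ = e^(−E₀/kT) / Z = 1.0000/1.1628 = 0.860.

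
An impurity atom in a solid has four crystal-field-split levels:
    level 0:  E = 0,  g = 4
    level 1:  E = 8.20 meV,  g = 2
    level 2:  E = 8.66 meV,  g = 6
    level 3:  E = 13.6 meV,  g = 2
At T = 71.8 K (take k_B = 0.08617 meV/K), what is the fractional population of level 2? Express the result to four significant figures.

k_BT = 0.08617 × 71.8 K = 6.18701 meV.
Eᵢ/kT = 0, 1.32536, 1.39971, 2.19815.
Z = Σ gᵢe^(−Eᵢ/kT) = 4·e^(−0) + 2·e^(−1.32536) + 6·e^(−1.39971) + 2·e^(−2.19815) = 4.00000 + 0.531415 + 1.48001 + 0.222017 = 6.23344.
P₂ = g₂ e^(−E₂/kT) / Z = 1.48001/6.23344 = 0.2374.

0.2374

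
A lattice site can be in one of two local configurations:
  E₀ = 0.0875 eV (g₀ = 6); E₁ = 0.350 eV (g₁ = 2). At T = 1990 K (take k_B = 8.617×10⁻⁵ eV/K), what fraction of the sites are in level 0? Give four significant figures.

0.9327

k_BT = 8.617×10⁻⁵ × 1990 K = 0.171478 eV.
Eᵢ/kT = 0.510270, 2.04108.
Z = Σ gᵢe^(−Eᵢ/kT) = 6·e^(−0.510270) + 2·e^(−2.04108) = 3.60200 + 0.259777 = 3.86178.
P₀ = g₀ e^(−E₀/kT) / Z = 3.60200/3.86178 = 0.9327.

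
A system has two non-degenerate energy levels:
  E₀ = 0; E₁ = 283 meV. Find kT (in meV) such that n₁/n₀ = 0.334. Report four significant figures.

258.1 meV

n₁/n₀ = exp[−(E₁−E₀)/kT] = 0.334.
⇒ (E₁−E₀)/kT = ln(1/0.334) = ln(2.99401) = 1.09661.
kT = 283 meV / 1.09661 = 258.1 meV.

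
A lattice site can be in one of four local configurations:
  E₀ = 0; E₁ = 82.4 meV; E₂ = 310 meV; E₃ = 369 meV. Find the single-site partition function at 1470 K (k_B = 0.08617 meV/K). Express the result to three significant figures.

Z = 1.66

k_BT = 0.08617 × 1470 K = 126.67 meV.
Eᵢ/kT = 0, 0.65051, 2.4473, 2.9131.
Z = Σ e^(−Eᵢ/kT) = e^(−0) + e^(−0.65051) + e^(−2.4473) + e^(−2.9131) = 1.0000 + 0.52178 + 0.086527 + 0.054307 = 1.6626.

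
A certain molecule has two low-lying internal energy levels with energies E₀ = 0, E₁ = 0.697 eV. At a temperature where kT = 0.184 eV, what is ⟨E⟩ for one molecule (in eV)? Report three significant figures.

0.0154 eV

Eᵢ/kT = 0, 3.7880.
Z = Σ e^(−Eᵢ/kT) = e^(−0) + e^(−3.7880) = 1.0000 + 0.022641 = 1.0226.
⟨E⟩ = Σ Eᵢ e^(−Eᵢ/kT) / Z = (0·1.0000 + 0.697·0.022641) / 1.0226 = 0.0154 eV.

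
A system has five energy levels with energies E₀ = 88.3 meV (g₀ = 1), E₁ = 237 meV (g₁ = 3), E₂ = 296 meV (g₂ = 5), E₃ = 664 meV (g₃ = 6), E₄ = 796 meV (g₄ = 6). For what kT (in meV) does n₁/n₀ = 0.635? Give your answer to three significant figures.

95.8 meV

n₁/n₀ = (g₁/g₀) exp[−(E₁−E₀)/kT] = 0.635.
⇒ (E₁−E₀)/kT = ln((3/1)/0.635) = ln(4.7244) = 1.5527.
kT = 148.7 meV / 1.5527 = 95.8 meV.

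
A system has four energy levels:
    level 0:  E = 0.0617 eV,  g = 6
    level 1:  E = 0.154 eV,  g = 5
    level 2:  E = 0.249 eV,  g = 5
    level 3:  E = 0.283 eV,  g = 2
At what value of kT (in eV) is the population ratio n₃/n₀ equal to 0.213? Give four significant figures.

0.4941 eV

n₃/n₀ = (g₃/g₀) exp[−(E₃−E₀)/kT] = 0.213.
⇒ (E₃−E₀)/kT = ln((2/6)/0.213) = ln(1.56495) = 0.447854.
kT = 0.2213 eV / 0.447854 = 0.4941 eV.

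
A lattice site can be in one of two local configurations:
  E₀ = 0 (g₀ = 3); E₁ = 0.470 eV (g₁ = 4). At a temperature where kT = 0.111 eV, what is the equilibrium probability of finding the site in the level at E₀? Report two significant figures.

Eᵢ/kT = 0, 4.234.
Z = Σ gᵢe^(−Eᵢ/kT) = 3·e^(−0) + 4·e^(−4.234) = 3.000 + 0.05798 = 3.058.
P₀ = g₀ e^(−E₀/kT) / Z = 3.000/3.058 = 0.98.

0.98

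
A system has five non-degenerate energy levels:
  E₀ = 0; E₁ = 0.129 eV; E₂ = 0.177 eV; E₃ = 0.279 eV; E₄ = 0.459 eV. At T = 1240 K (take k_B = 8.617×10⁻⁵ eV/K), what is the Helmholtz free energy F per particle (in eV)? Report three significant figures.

k_BT = 8.617×10⁻⁵ × 1240 K = 0.10685 eV.
Eᵢ/kT = 0, 1.2073, 1.6565, 2.6111, 4.2957.
Z = Σ e^(−Eᵢ/kT) = e^(−0) + e^(−1.2073) + e^(−1.6565) + e^(−2.6111) + e^(−4.2957) = 1.0000 + 0.29900 + 0.19081 + 0.073454 + 0.013627 = 1.5769.
F = −kT ln Z = −0.10685 × ln(1.5769) = −0.10685 × 0.45546 = -0.0487 eV.

-0.0487 eV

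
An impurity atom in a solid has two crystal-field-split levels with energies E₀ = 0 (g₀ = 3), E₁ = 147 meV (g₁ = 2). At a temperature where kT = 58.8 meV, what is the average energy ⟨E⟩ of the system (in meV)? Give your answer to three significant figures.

7.63 meV

Eᵢ/kT = 0, 2.5000.
Z = Σ gᵢe^(−Eᵢ/kT) = 3·e^(−0) + 2·e^(−2.5000) = 3.0000 + 0.16417 = 3.1642.
⟨E⟩ = Σ Eᵢ gᵢe^(−Eᵢ/kT) / Z = (0·3.0000 + 147·0.16417) / 3.1642 = 7.63 meV.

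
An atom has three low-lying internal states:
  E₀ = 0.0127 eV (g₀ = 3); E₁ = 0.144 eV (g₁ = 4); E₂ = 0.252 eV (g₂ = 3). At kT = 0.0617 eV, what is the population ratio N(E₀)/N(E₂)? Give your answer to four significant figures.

n₀/n₂ = (g₀/g₂) exp[−(E₀−E₂)/kT] = (3/3) × exp(−(-0.2393 eV)/(0.0617 eV)) = (3/3) × exp(3.87844) = 48.35.

48.35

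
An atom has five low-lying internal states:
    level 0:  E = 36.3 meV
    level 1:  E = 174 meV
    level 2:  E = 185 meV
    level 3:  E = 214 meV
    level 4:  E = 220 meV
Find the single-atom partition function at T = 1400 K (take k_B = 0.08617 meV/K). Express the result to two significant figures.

k_BT = 0.08617 × 1400 K = 120.6 meV.
Eᵢ/kT = 0.3010, 1.443, 1.534, 1.774, 1.824.
Z = Σ e^(−Eᵢ/kT) = e^(−0.3010) + e^(−1.443) + e^(−1.534) + e^(−1.774) + e^(−1.824) = 0.7401 + 0.2362 + 0.2157 + 0.1697 + 0.1614 = 1.523.

Z = 1.5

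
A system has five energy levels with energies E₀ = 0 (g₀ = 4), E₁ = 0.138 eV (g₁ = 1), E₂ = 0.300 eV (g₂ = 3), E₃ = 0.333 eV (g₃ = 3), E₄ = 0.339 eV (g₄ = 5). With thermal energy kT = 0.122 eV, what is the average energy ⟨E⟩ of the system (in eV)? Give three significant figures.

Eᵢ/kT = 0, 1.1311, 2.4590, 2.7295, 2.7787.
Z = Σ gᵢe^(−Eᵢ/kT) = 4·e^(−0) + 1·e^(−1.1311) + 3·e^(−2.4590) + 3·e^(−2.7295) + 5·e^(−2.7787) = 4.0000 + 0.32268 + 0.25656 + 0.19576 + 0.31060 = 5.0856.
⟨E⟩ = Σ Eᵢ gᵢe^(−Eᵢ/kT) / Z = (0·4.0000 + 0.138·0.32268 + 0.300·0.25656 + 0.333·0.19576 + 0.339·0.31060) / 5.0856 = 0.0574 eV.

0.0574 eV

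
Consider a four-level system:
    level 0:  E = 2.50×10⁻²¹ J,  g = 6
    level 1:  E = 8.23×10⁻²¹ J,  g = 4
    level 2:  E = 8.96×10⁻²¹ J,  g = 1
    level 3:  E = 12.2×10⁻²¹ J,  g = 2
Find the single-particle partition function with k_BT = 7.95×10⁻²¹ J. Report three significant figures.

Eᵢ/kT = 0.31447, 1.0352, 1.1270, 1.5346.
Z = Σ gᵢe^(−Eᵢ/kT) = 6·e^(−0.31447) + 4·e^(−1.0352) + 1·e^(−1.1270) + 2·e^(−1.5346) = 4.3811 + 1.4206 + 0.32400 + 0.43108 = 6.5568.

Z = 6.56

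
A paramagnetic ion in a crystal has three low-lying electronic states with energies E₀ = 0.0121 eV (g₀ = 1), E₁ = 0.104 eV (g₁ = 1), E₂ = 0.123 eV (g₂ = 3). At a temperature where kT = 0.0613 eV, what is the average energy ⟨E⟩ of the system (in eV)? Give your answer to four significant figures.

Eᵢ/kT = 0.197390, 1.69657, 2.00653.
Z = Σ gᵢe^(−Eᵢ/kT) = 1·e^(−0.197390) + 1·e^(−1.69657) + 3·e^(−2.00653) = 0.820870 + 0.183311 + 0.403363 = 1.40754.
⟨E⟩ = Σ Eᵢ gᵢe^(−Eᵢ/kT) / Z = (0.0121·0.820870 + 0.104·0.183311 + 0.123·0.403363) / 1.40754 = 0.05585 eV.

0.05585 eV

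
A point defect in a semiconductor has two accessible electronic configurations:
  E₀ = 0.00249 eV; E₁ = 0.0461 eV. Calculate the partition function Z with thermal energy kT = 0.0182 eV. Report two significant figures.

Eᵢ/kT = 0.1368, 2.533.
Z = Σ e^(−Eᵢ/kT) = e^(−0.1368) + e^(−2.533) = 0.8721 + 0.07942 = 0.9515.

Z = 0.95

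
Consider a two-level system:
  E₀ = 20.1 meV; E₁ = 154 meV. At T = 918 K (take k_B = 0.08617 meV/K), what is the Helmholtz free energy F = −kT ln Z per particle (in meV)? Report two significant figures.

6.7 meV

k_BT = 0.08617 × 918 K = 79.10 meV.
Eᵢ/kT = 0.2541, 1.947.
Z = Σ e^(−Eᵢ/kT) = e^(−0.2541) + e^(−1.947) = 0.7756 + 0.1427 = 0.9183.
F = −kT ln Z = −79.10 × ln(0.9183) = −79.10 × -0.08523 = 6.7 meV.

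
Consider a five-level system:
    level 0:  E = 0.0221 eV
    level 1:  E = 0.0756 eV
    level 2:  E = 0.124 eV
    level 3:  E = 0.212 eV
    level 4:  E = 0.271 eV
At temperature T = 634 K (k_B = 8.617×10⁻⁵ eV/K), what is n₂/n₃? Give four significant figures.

5.007

k_BT = 8.617×10⁻⁵ × 634 K = 0.0546318 eV.
n₂/n₃ = exp[−(E₂−E₃)/kT] = exp(−(-0.088 eV)/(0.0546318 eV)) = exp(1.61078) = 5.007.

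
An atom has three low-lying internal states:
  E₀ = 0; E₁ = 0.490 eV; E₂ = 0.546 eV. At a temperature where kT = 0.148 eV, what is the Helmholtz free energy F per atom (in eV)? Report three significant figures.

-0.00883 eV

Eᵢ/kT = 0, 3.3108, 3.6892.
Z = Σ e^(−Eᵢ/kT) = e^(−0) + e^(−3.3108) + e^(−3.6892) = 1.0000 + 0.036487 + 0.024992 = 1.0615.
F = −kT ln Z = −0.148 × ln(1.0615) = −0.148 × 0.059683 = -0.00883 eV.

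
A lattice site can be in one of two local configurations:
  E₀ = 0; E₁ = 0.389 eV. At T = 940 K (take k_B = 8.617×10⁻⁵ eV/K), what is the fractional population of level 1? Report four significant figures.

0.008143

k_BT = 8.617×10⁻⁵ × 940 K = 0.0809998 eV.
Eᵢ/kT = 0, 4.80248.
Z = Σ e^(−Eᵢ/kT) = e^(−0) + e^(−4.80248) = 1.00000 + 0.00820936 = 1.00821.
P₁ = e^(−E₁/kT) / Z = 0.00820936/1.00821 = 0.008143.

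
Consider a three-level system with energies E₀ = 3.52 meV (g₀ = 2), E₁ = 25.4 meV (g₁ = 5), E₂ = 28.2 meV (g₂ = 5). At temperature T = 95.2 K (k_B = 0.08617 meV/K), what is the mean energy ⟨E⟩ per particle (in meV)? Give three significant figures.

k_BT = 0.08617 × 95.2 K = 8.2034 meV.
Eᵢ/kT = 0.42909, 3.0963, 3.4376.
Z = Σ gᵢe^(−Eᵢ/kT) = 2·e^(−0.42909) + 5·e^(−3.0963) + 5·e^(−3.4376) = 1.3022 + 0.22608 + 0.16071 = 1.6890.
⟨E⟩ = Σ Eᵢ gᵢe^(−Eᵢ/kT) / Z = (3.52·1.3022 + 25.4·0.22608 + 28.2·0.16071) / 1.6890 = 8.80 meV.

8.80 meV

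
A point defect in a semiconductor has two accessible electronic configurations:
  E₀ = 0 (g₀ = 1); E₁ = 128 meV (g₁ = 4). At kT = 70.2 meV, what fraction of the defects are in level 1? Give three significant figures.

Eᵢ/kT = 0, 1.8234.
Z = Σ gᵢe^(−Eᵢ/kT) = 1·e^(−0) + 4·e^(−1.8234) = 1.0000 + 0.64590 = 1.6459.
P₁ = g₁ e^(−E₁/kT) / Z = 0.64590/1.6459 = 0.392.

0.392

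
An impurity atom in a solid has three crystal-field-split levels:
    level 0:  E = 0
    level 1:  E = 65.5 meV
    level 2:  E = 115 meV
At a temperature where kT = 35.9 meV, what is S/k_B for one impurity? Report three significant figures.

0.537

Eᵢ/kT = 0, 1.8245, 3.2033.
Z = Σ e^(−Eᵢ/kT) = e^(−0) + e^(−1.8245) + e^(−3.2033) = 1.0000 + 0.16130 + 0.040628 = 1.2019.
⟨E⟩ = Σ EᵢPᵢ = 12.678 meV.
S/k_B = ln Z + ⟨E⟩/kT = ln(1.2019) + 12.678/35.9 = 0.18390 + 0.35315 = 0.537.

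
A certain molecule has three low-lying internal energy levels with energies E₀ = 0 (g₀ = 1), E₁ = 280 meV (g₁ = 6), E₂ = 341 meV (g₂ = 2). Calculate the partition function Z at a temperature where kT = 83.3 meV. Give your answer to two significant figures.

Z = 1.2

Eᵢ/kT = 0, 3.361, 4.094.
Z = Σ gᵢe^(−Eᵢ/kT) = 1·e^(−0) + 6·e^(−3.361) + 2·e^(−4.094) = 1.000 + 0.2082 + 0.03334 = 1.242.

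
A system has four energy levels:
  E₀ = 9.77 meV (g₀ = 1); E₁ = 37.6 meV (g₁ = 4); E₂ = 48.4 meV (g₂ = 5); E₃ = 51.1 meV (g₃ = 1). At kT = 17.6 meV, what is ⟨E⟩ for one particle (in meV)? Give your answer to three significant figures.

29.3 meV

Eᵢ/kT = 0.55511, 2.1364, 2.7500, 2.9034.
Z = Σ gᵢe^(−Eᵢ/kT) = 1·e^(−0.55511) + 4·e^(−2.1364) + 5·e^(−2.7500) + 1·e^(−2.9034) = 0.57401 + 0.47232 + 0.31964 + 0.054836 = 1.4208.
⟨E⟩ = Σ Eᵢ gᵢe^(−Eᵢ/kT) / Z = (9.77·0.57401 + 37.6·0.47232 + 48.4·0.31964 + 51.1·0.054836) / 1.4208 = 29.3 meV.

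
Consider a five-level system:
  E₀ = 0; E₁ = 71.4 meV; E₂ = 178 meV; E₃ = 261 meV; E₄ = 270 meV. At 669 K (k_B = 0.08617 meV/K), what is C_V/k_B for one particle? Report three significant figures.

0.771

k_BT = 0.08617 × 669 K = 57.648 meV.
Eᵢ/kT = 0, 1.2386, 3.0877, 4.5275, 4.6836.
Z = Σ e^(−Eᵢ/kT) = e^(−0) + e^(−1.2386) + e^(−3.0877) + e^(−4.5275) + e^(−4.6836) = 1.0000 + 0.28979 + 0.045607 + 0.010808 + 0.0092457 = 1.3555.
⟨E⟩ = 25.176 meV, ⟨E²⟩ = 3196.3 meV².
C_V/k_B = (⟨E²⟩ − ⟨E⟩²)/(kT)² = (3196.3 − 633.83)/3323.3 = 0.771.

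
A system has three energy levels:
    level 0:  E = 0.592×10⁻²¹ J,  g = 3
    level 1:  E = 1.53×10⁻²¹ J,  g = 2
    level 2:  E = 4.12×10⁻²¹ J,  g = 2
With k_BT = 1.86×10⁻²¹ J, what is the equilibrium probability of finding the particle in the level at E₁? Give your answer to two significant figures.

Eᵢ/kT = 0.3183, 0.8226, 2.215.
Z = Σ gᵢe^(−Eᵢ/kT) = 3·e^(−0.3183) + 2·e^(−0.8226) + 2·e^(−2.215) = 2.182 + 0.8786 + 0.2183 = 3.279.
P₁ = g₁ e^(−E₁/kT) / Z = 0.8786/3.279 = 0.27.

0.27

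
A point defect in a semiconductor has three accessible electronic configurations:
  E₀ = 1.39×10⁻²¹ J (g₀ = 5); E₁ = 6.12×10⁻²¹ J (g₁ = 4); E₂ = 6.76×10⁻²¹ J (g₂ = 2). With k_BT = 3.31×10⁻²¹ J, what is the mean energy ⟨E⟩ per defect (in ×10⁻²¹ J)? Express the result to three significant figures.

2.44 ×10⁻²¹ J

Eᵢ/kT = 0.41994, 1.8489, 2.0423.
Z = Σ gᵢe^(−Eᵢ/kT) = 5·e^(−0.41994) + 4·e^(−1.8489) + 2·e^(−2.0423) = 3.2854 + 0.62964 + 0.25946 = 4.1745.
⟨E⟩ = Σ Eᵢ gᵢe^(−Eᵢ/kT) / Z = (1.39·3.2854 + 6.12·0.62964 + 6.76·0.25946) / 4.1745 = 2.44 ×10⁻²¹ J.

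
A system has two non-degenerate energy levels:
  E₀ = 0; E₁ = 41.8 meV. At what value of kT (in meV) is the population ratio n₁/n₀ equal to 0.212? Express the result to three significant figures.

26.9 meV

n₁/n₀ = exp[−(E₁−E₀)/kT] = 0.212.
⇒ (E₁−E₀)/kT = ln(1/0.212) = ln(4.7170) = 1.5512.
kT = 41.8 meV / 1.5512 = 26.9 meV.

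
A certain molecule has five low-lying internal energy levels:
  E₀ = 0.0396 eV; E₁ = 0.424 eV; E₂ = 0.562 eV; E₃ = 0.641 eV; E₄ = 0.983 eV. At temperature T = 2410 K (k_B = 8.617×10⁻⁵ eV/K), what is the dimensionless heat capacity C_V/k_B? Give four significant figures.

1.039

k_BT = 8.617×10⁻⁵ × 2410 K = 0.207670 eV.
Eᵢ/kT = 0.190687, 2.04170, 2.70622, 3.08663, 4.73347.
Z = Σ e^(−Eᵢ/kT) = e^(−0.190687) + e^(−2.04170) + e^(−2.70622) + e^(−3.08663) + e^(−4.73347) = 0.826391 + 0.129808 + 0.0667888 + 0.0456556 + 0.00879590 = 1.07744.
⟨E⟩ = 0.151480 eV, ⟨E²⟩ = 0.0677398 eV².
C_V/k_B = (⟨E²⟩ − ⟨E⟩²)/(kT)² = (0.0677398 − 0.0229462)/0.0431268 = 1.039.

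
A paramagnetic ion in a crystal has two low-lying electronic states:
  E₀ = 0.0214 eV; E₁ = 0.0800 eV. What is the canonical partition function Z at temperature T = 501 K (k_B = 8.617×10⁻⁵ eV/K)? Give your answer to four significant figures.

k_BT = 8.617×10⁻⁵ × 501 K = 0.0431712 eV.
Eᵢ/kT = 0.495701, 1.85309.
Z = Σ e^(−Eᵢ/kT) = e^(−0.495701) + e^(−1.85309) = 0.609144 + 0.156752 = 0.765896.

Z = 0.7659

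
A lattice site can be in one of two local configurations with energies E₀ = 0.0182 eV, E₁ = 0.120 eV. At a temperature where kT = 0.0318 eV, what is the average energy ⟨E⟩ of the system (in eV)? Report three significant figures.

Eᵢ/kT = 0.57233, 3.7736.
Z = Σ e^(−Eᵢ/kT) = e^(−0.57233) + e^(−3.7736) = 0.56421 + 0.022969 = 0.58718.
⟨E⟩ = Σ Eᵢ e^(−Eᵢ/kT) / Z = (0.0182·0.56421 + 0.120·0.022969) / 0.58718 = 0.0222 eV.

0.0222 eV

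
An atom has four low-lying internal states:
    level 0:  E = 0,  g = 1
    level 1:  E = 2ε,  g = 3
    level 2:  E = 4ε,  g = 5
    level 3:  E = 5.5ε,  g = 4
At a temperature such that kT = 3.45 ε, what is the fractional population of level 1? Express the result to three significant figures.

0.332

Eᵢ/kT = 0, 0.57971, 1.1594, 1.5942.
Z = Σ gᵢe^(−Eᵢ/kT) = 1·e^(−0) + 3·e^(−0.57971) + 5·e^(−1.1594) + 4·e^(−1.5942) = 1.0000 + 1.6802 + 1.5684 + 0.81228 = 5.0609.
P₁ = g₁ e^(−E₁/kT) / Z = 1.6802/5.0609 = 0.332.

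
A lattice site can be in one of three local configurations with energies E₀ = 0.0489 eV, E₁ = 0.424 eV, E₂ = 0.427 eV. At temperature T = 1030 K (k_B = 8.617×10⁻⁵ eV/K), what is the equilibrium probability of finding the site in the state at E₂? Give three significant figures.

0.0137

k_BT = 8.617×10⁻⁵ × 1030 K = 0.088755 eV.
Eᵢ/kT = 0.55095, 4.7772, 4.8110.
Z = Σ e^(−Eᵢ/kT) = e^(−0.55095) + e^(−4.7772) + e^(−4.8110) = 0.57640 + 0.0084195 + 0.0081397 = 0.59296.
P₂ = e^(−E₂/kT) / Z = 0.0081397/0.59296 = 0.0137.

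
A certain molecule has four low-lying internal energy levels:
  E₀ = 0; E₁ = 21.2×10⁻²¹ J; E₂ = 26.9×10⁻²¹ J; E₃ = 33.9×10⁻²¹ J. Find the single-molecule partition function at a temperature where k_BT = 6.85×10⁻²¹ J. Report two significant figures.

Z = 1.1

Eᵢ/kT = 0, 3.095, 3.927, 4.949.
Z = Σ e^(−Eᵢ/kT) = e^(−0) + e^(−3.095) + e^(−3.927) + e^(−4.949) = 1.000 + 0.04528 + 0.01970 + 0.007090 = 1.072.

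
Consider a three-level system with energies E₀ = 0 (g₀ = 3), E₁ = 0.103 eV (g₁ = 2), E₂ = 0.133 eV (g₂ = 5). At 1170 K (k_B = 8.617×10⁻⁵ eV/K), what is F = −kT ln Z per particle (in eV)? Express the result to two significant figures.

k_BT = 8.617×10⁻⁵ × 1170 K = 0.1008 eV.
Eᵢ/kT = 0, 1.022, 1.319.
Z = Σ gᵢe^(−Eᵢ/kT) = 3·e^(−0) + 2·e^(−1.022) + 5·e^(−1.319) = 3.000 + 0.7197 + 1.337 = 5.057.
F = −kT ln Z = −0.1008 × ln(5.057) = −0.1008 × 1.621 = -0.16 eV.

-0.16 eV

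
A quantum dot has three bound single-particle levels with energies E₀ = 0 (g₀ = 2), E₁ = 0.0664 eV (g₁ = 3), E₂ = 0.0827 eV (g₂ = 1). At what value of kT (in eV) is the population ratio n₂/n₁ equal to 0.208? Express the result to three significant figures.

n₂/n₁ = (g₂/g₁) exp[−(E₂−E₁)/kT] = 0.208.
⇒ (E₂−E₁)/kT = ln((1/3)/0.208) = ln(1.6026) = 0.47163.
kT = 0.0163 eV / 0.47163 = 0.0346 eV.

0.0346 eV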